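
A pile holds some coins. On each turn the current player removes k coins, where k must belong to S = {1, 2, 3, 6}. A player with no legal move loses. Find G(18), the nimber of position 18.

n :  0  1  2  3  4  5  6  7  8  9 10 11 12 13 14 15 16 17 18
G :  0  1  2  3  0  1  2  3  0  1  2  3  0  1  2  3  0  1  2

2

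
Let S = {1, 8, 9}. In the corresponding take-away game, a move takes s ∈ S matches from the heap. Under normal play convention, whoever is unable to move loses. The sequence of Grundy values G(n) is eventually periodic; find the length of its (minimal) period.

16

n :  0  1  2  3  4  5  6  7  8  9 10 11 12 13 14 15 16 17 18 19 20 21 22 23 24 25 26 27 28 29 30 31 32 33
G :  0  1  0  1  0  1  0  1  2  3  2  3  2  3  2  3  0  1  0  1  0  1  0  1  2  3  2  3  2  3  2  3  0  1
G(n+16) = G(n) holds for n = 0,…,8 (a full window of length max(S) = 9), so the sequence is purely periodic with period 16.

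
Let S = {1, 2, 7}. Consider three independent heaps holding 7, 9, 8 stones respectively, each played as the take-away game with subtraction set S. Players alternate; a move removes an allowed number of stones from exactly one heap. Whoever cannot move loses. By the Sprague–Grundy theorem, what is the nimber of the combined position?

All heaps use S = {1, 2, 7}:
n : 0 1 2 3 4 5 6 7 8 9
G : 0 1 2 0 1 2 0 1 2 0
Heap A: G(7) = 1.
Heap B: G(9) = 0.
Heap C: G(8) = 2.
Combined Grundy value = 1 ⊕ 0 ⊕ 2 = 3.

3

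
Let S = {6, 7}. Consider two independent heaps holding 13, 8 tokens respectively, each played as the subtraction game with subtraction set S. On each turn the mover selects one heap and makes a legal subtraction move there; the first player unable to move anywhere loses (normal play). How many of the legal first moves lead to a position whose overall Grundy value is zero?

4

All heaps use S = {6, 7}:
G(0) = 0
G(1) = mex{} = 0
G(2) = mex{} = 0
G(3) = mex{} = 0
G(4) = mex{} = 0
G(5) = mex{} = 0
G(6) = mex{0} = 1
G(7) = mex{0,0} = 1
G(8) = mex{0,0} = 1
G(9) = mex{0,0} = 1
G(10) = mex{0,0} = 1
G(11) = mex{0,0} = 1
G(12) = mex{1,0} = 2
G(13) = mex{1,1} = 0
Heap A: G(13) = 0.
Heap B: G(8) = 1.
Combined Grundy value = 0 ⊕ 1 = 1.
A winning move leaves total XOR = 0, i.e. changes one component's Grundy value g to g ⊕ X where X is the current total.
Heap A: need g' = 0⊕1 = 1. Options: 13−6→G=1, 13−7→G=1. Hits: 2.
Heap B: need g' = 1⊕1 = 0. Options: 8−6→G=0, 8−7→G=0. Hits: 2.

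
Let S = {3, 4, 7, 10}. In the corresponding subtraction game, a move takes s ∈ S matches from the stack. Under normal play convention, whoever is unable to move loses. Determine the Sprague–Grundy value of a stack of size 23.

3

n :  0  1  2  3  4  5  6  7  8  9 10 11 12 13 14 15 16 17 18 19 20 21 22 23
G :  0  0  0  1  1  1  2  2  2  3  3  3  4  0  0  0  1  1  1  2  2  2  3  3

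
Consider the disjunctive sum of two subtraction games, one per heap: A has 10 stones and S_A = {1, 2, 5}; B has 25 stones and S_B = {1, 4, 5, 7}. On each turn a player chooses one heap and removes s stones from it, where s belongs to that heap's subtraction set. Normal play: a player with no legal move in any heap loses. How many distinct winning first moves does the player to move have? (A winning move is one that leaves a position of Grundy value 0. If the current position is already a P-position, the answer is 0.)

0

Heap A, S = {1, 2, 5}:
n :  0  1  2  3  4  5  6  7  8  9 10
G :  0  1  2  0  1  2  0  1  2  0  1
G_A(10) = 1.
Heap B, S = {1, 4, 5, 7}:
G(0) = 0
G(1) = mex{0} = 1
G(2) = mex{1} = 0
G(3) = mex{0} = 1
G(4) = mex{1,0} = 2
G(5) = mex{2,1,0} = 3
G(6) = mex{3,0,1} = 2
G(7) = mex{2,1,0,0} = 3
G(8) = mex{3,2,1,1} = 0
G(9) = mex{0,3,2,0} = 1
G(10) = mex{1,2,3,1} = 0
G(11) = mex{0,3,2,2} = 1
G(12) = mex{1,0,3,3} = 2
G(13) = mex{2,1,0,2} = 3
G(14) = mex{3,0,1,3} = 2
G(15) = mex{2,1,0,0} = 3
G(16) = mex{3,2,1,1} = 0
G(17) = mex{0,3,2,0} = 1
G(18) = mex{1,2,3,1} = 0
G(19) = mex{0,3,2,2} = 1
G(20) = mex{1,0,3,3} = 2
G(21) = mex{2,1,0,2} = 3
G(22) = mex{3,0,1,3} = 2
G(23) = mex{2,1,0,0} = 3
G(24) = mex{3,2,1,1} = 0
G(25) = mex{0,3,2,0} = 1
G_B(25) = 1.
Combined Grundy value = 1 ⊕ 1 = 0.
A winning move leaves total XOR = 0, i.e. changes one component's Grundy value g to g ⊕ X where X is the current total.
Heap A: target g' = 1⊕0 = 1, but every legal move changes the Grundy value (mex property), so 0 moves.
Heap B: target g' = 1⊕0 = 1, but every legal move changes the Grundy value (mex property), so 0 moves.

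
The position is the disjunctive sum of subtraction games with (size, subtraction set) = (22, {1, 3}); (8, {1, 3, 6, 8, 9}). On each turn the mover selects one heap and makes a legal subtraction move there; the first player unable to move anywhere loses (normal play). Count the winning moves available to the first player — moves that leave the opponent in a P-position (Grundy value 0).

Heap A, S = {1, 3}:
n :  0  1  2  3  4  5  6  7  8  9 10 11 12 13 14 15 16 17 18 19 20 21 22
G :  0  1  0  1  0  1  0  1  0  1  0  1  0  1  0  1  0  1  0  1  0  1  0
G_A(22) = 0.
Heap B, S = {1, 3, 6, 8, 9}:
G(0) = 0
G(1) = mex{0} = 1
G(2) = mex{1} = 0
G(3) = mex{0,0} = 1
G(4) = mex{1,1} = 0
G(5) = mex{0,0} = 1
G(6) = mex{1,1,0} = 2
G(7) = mex{2,0,1} = 3
G(8) = mex{3,1,0,0} = 2
G_B(8) = 2.
Combined Grundy value = 0 ⊕ 2 = 2.
A winning move leaves total XOR = 0, i.e. changes one component's Grundy value g to g ⊕ X where X is the current total.
Heap A: need g' = 0⊕2 = 2. Options: 22−1→G=1, 22−3→G=1. Hits: 0.
Heap B: need g' = 2⊕2 = 0. Options: 8−1→G=3, 8−3→G=1, 8−6→G=0, 8−8→G=0. Hits: 2.

2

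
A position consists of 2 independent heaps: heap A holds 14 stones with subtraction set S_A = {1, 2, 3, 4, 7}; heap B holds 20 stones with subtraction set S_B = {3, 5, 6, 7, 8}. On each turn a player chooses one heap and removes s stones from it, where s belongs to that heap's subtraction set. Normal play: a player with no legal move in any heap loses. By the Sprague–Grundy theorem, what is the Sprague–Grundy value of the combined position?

7

Heap A, S = {1, 2, 3, 4, 7}:
n :  0  1  2  3  4  5  6  7  8  9 10 11 12 13 14
G :  0  1  2  3  4  0  1  2  3  4  0  1  2  3  4
G_A(14) = 4.
Heap B, S = {3, 5, 6, 7, 8}:
n :  0  1  2  3  4  5  6  7  8  9 10 11 12 13 14 15 16 17 18 19 20
G :  0  0  0  1  1  1  2  2  2  3  3  0  0  0  1  1  1  2  2  2  3
G_B(20) = 3.
Combined Grundy value = 4 ⊕ 3 = 7.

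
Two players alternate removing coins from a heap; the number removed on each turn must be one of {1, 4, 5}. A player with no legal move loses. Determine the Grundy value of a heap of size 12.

n :  0  1  2  3  4  5  6  7  8  9 10 11 12
G :  0  1  0  1  2  3  2  3  0  1  0  1  2

2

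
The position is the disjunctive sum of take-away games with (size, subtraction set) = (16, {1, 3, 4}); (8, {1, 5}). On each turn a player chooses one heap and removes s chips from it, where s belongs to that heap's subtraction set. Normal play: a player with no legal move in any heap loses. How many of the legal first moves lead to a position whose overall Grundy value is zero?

0

Heap A, S = {1, 3, 4}:
G(0) = 0
G(1) = mex{0} = 1
G(2) = mex{1} = 0
G(3) = mex{0,0} = 1
G(4) = mex{1,1,0} = 2
G(5) = mex{2,0,1} = 3
G(6) = mex{3,1,0} = 2
G(7) = mex{2,2,1} = 0
G(8) = mex{0,3,2} = 1
G(9) = mex{1,2,3} = 0
G(10) = mex{0,0,2} = 1
G(11) = mex{1,1,0} = 2
G(12) = mex{2,0,1} = 3
G(13) = mex{3,1,0} = 2
G(14) = mex{2,2,1} = 0
G(15) = mex{0,3,2} = 1
G(16) = mex{1,2,3} = 0
G_A(16) = 0.
Heap B, S = {1, 5}:
n : 0 1 2 3 4 5 6 7 8
G : 0 1 0 1 0 1 0 1 0
G_B(8) = 0.
Combined Grundy value = 0 ⊕ 0 = 0.
A winning move leaves total XOR = 0, i.e. changes one component's Grundy value g to g ⊕ X where X is the current total.
Heap A: target g' = 0⊕0 = 0, but every legal move changes the Grundy value (mex property), so 0 moves.
Heap B: target g' = 0⊕0 = 0, but every legal move changes the Grundy value (mex property), so 0 moves.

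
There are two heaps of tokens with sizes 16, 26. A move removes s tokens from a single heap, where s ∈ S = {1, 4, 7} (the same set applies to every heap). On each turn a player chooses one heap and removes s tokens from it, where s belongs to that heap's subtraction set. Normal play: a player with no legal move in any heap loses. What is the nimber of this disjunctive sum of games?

All heaps use S = {1, 4, 7}:
n :  0  1  2  3  4  5  6  7  8  9 10 11 12 13 14 15 16 17 18 19 20 21 22 23 24 25 26
G :  0  1  0  1  2  0  1  2  0  1  0  1  2  0  1  2  0  1  0  1  2  0  1  2  0  1  0
Heap A: G(16) = 0.
Heap B: G(26) = 0.
Combined Grundy value = 0 ⊕ 0 = 0.

0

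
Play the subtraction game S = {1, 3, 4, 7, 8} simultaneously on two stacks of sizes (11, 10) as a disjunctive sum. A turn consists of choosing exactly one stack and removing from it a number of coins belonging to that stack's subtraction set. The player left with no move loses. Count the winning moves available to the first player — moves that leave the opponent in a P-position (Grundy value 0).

3

All stacks use S = {1, 3, 4, 7, 8}:
G(0) = 0
G(1) = mex{0} = 1
G(2) = mex{1} = 0
G(3) = mex{0,0} = 1
G(4) = mex{1,1,0} = 2
G(5) = mex{2,0,1} = 3
G(6) = mex{3,1,0} = 2
G(7) = mex{2,2,1,0} = 3
G(8) = mex{3,3,2,1,0} = 4
G(9) = mex{4,2,3,0,1} = 5
G(10) = mex{5,3,2,1,0} = 4
G(11) = mex{4,4,3,2,1} = 0
Stack A: G(11) = 0.
Stack B: G(10) = 4.
Combined Grundy value = 0 ⊕ 4 = 4.
A winning move leaves total XOR = 0, i.e. changes one component's Grundy value g to g ⊕ X where X is the current total.
Stack A: need g' = 0⊕4 = 4. Options: 11−1→G=4, 11−3→G=4, 11−4→G=3, 11−7→G=2, 11−8→G=1. Hits: 2.
Stack B: need g' = 4⊕4 = 0. Options: 10−1→G=5, 10−3→G=3, 10−4→G=2, 10−7→G=1, 10−8→G=0. Hits: 1.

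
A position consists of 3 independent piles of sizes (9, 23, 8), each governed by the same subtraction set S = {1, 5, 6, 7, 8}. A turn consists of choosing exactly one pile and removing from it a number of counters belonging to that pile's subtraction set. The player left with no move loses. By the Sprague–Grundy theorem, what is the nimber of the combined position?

3

All piles use S = {1, 5, 6, 7, 8}:
G(0) = 0
G(1) = mex{0} = 1
G(2) = mex{1} = 0
G(3) = mex{0} = 1
G(4) = mex{1} = 0
G(5) = mex{0,0} = 1
G(6) = mex{1,1,0} = 2
G(7) = mex{2,0,1,0} = 3
G(8) = mex{3,1,0,1,0} = 2
G(9) = mex{2,0,1,0,1} = 3
G(10) = mex{3,1,0,1,0} = 2
G(11) = mex{2,2,1,0,1} = 3
G(12) = mex{3,3,2,1,0} = 4
G(13) = mex{4,2,3,2,1} = 0
G(14) = mex{0,3,2,3,2} = 1
G(15) = mex{1,2,3,2,3} = 0
G(16) = mex{0,3,2,3,2} = 1
G(17) = mex{1,4,3,2,3} = 0
G(18) = mex{0,0,4,3,2} = 1
G(19) = mex{1,1,0,4,3} = 2
G(20) = mex{2,0,1,0,4} = 3
G(21) = mex{3,1,0,1,0} = 2
G(22) = mex{2,0,1,0,1} = 3
G(23) = mex{3,1,0,1,0} = 2
Pile A: G(9) = 3.
Pile B: G(23) = 2.
Pile C: G(8) = 2.
Combined Grundy value = 3 ⊕ 2 ⊕ 2 = 3.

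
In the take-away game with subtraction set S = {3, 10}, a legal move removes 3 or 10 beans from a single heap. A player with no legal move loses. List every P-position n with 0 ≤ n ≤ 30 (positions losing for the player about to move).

n :  0  1  2  3  4  5  6  7  8  9 10 11 12 13 14 15 16 17 18 19 20 21 22 23 24 25 26 27 28 29 30
G :  0  0  0  1  1  1  0  0  0  1  1  1  2  0  0  0  1  1  1  0  0  0  1  1  1  2  0  0  0  1  1
P-positions are exactly the n with G(n) = 0.

0, 1, 2, 6, 7, 8, 13, 14, 15, 19, 20, 21, 26, 27, 28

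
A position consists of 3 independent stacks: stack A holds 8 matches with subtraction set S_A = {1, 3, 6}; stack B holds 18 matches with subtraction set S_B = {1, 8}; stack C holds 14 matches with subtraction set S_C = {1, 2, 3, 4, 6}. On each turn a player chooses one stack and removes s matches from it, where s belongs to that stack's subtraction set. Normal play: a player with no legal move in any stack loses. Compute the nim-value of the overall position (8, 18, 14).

Stack A, S = {1, 3, 6}:
n : 0 1 2 3 4 5 6 7 8
G : 0 1 0 1 0 1 2 3 2
G_A(8) = 2.
Stack B, S = {1, 8}:
n :  0  1  2  3  4  5  6  7  8  9 10 11 12 13 14 15 16 17 18
G :  0  1  0  1  0  1  0  1  2  0  1  0  1  0  1  0  1  2  0
G_B(18) = 0.
Stack C, S = {1, 2, 3, 4, 6}:
G(0) = 0
G(1) = mex{0} = 1
G(2) = mex{1,0} = 2
G(3) = mex{2,1,0} = 3
G(4) = mex{3,2,1,0} = 4
G(5) = mex{4,3,2,1} = 0
G(6) = mex{0,4,3,2,0} = 1
G(7) = mex{1,0,4,3,1} = 2
G(8) = mex{2,1,0,4,2} = 3
G(9) = mex{3,2,1,0,3} = 4
G(10) = mex{4,3,2,1,4} = 0
G(11) = mex{0,4,3,2,0} = 1
G(12) = mex{1,0,4,3,1} = 2
G(13) = mex{2,1,0,4,2} = 3
G(14) = mex{3,2,1,0,3} = 4
G_C(14) = 4.
Combined Grundy value = 2 ⊕ 0 ⊕ 4 = 6.

6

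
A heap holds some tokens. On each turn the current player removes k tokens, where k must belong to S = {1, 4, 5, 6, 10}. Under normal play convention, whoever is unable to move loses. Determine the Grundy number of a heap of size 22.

2

G(0) = 0
G(1) = mex{0} = 1
G(2) = mex{1} = 0
G(3) = mex{0} = 1
G(4) = mex{1,0} = 2
G(5) = mex{2,1,0} = 3
G(6) = mex{3,0,1,0} = 2
G(7) = mex{2,1,0,1} = 3
G(8) = mex{3,2,1,0} = 4
G(9) = mex{4,3,2,1} = 0
G(10) = mex{0,2,3,2,0} = 1
G(11) = mex{1,3,2,3,1} = 0
G(12) = mex{0,4,3,2,0} = 1
G(13) = mex{1,0,4,3,1} = 2
G(14) = mex{2,1,0,4,2} = 3
G(15) = mex{3,0,1,0,3} = 2
G(16) = mex{2,1,0,1,2} = 3
G(17) = mex{3,2,1,0,3} = 4
G(18) = mex{4,3,2,1,4} = 0
G(19) = mex{0,2,3,2,0} = 1
G(20) = mex{1,3,2,3,1} = 0
G(21) = mex{0,4,3,2,0} = 1
G(22) = mex{1,0,4,3,1} = 2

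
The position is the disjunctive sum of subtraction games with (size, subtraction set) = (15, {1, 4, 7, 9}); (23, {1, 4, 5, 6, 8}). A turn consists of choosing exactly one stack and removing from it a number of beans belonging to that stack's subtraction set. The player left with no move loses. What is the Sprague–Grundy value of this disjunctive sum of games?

1

Stack A, S = {1, 4, 7, 9}:
G(0) = 0
G(1) = mex{0} = 1
G(2) = mex{1} = 0
G(3) = mex{0} = 1
G(4) = mex{1,0} = 2
G(5) = mex{2,1} = 0
G(6) = mex{0,0} = 1
G(7) = mex{1,1,0} = 2
G(8) = mex{2,2,1} = 0
G(9) = mex{0,0,0,0} = 1
G(10) = mex{1,1,1,1} = 0
G(11) = mex{0,2,2,0} = 1
G(12) = mex{1,0,0,1} = 2
G(13) = mex{2,1,1,2} = 0
G(14) = mex{0,0,2,0} = 1
G(15) = mex{1,1,0,1} = 2
G_A(15) = 2.
Stack B, S = {1, 4, 5, 6, 8}:
n :  0  1  2  3  4  5  6  7  8  9 10 11 12 13 14 15 16 17 18 19 20 21 22 23
G :  0  1  0  1  2  3  2  3  4  0  1  0  1  2  3  2  3  4  0  1  0  1  2  3
G_B(23) = 3.
Combined Grundy value = 2 ⊕ 3 = 1.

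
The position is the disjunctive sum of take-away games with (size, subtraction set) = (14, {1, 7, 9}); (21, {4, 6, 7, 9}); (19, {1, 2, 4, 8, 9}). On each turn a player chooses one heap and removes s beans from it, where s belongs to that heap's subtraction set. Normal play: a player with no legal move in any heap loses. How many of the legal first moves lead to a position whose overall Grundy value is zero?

Heap A, S = {1, 7, 9}:
n :  0  1  2  3  4  5  6  7  8  9 10 11 12 13 14
G :  0  1  0  1  0  1  0  1  0  1  0  1  0  1  0
G_A(14) = 0.
Heap B, S = {4, 6, 7, 9}:
G(0) = 0
G(1) = mex{} = 0
G(2) = mex{} = 0
G(3) = mex{} = 0
G(4) = mex{0} = 1
G(5) = mex{0} = 1
G(6) = mex{0,0} = 1
G(7) = mex{0,0,0} = 1
G(8) = mex{1,0,0} = 2
G(9) = mex{1,0,0,0} = 2
G(10) = mex{1,1,0,0} = 2
G(11) = mex{1,1,1,0} = 2
G(12) = mex{2,1,1,0} = 3
G(13) = mex{2,1,1,1} = 0
G(14) = mex{2,2,1,1} = 0
G(15) = mex{2,2,2,1} = 0
G(16) = mex{3,2,2,1} = 0
G(17) = mex{0,2,2,2} = 1
G(18) = mex{0,3,2,2} = 1
G(19) = mex{0,0,3,2} = 1
G(20) = mex{0,0,0,2} = 1
G(21) = mex{1,0,0,3} = 2
G_B(21) = 2.
Heap C, S = {1, 2, 4, 8, 9}:
n :  0  1  2  3  4  5  6  7  8  9 10 11 12 13 14 15 16 17 18 19
G :  0  1  2  0  1  2  0  1  2  3  4  5  3  0  1  2  0  1  2  0
G_C(19) = 0.
Combined Grundy value = 0 ⊕ 2 ⊕ 0 = 2.
A winning move leaves total XOR = 0, i.e. changes one component's Grundy value g to g ⊕ X where X is the current total.
Heap A: need g' = 0⊕2 = 2. Options: 14−1→G=1, 14−7→G=1, 14−9→G=1. Hits: 0.
Heap B: need g' = 2⊕2 = 0. Options: 21−4→G=1, 21−6→G=0, 21−7→G=0, 21−9→G=3. Hits: 2.
Heap C: need g' = 0⊕2 = 2. Options: 19−1→G=2, 19−2→G=1, 19−4→G=2, 19−8→G=5, 19−9→G=4. Hits: 2.

4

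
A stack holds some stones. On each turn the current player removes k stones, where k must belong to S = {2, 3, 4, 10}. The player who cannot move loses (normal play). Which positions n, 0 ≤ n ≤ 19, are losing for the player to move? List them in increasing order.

G(0) = 0
G(1) = mex{} = 0
G(2) = mex{0} = 1
G(3) = mex{0,0} = 1
G(4) = mex{1,0,0} = 2
G(5) = mex{1,1,0} = 2
G(6) = mex{2,1,1} = 0
G(7) = mex{2,2,1} = 0
G(8) = mex{0,2,2} = 1
G(9) = mex{0,0,2} = 1
G(10) = mex{1,0,0,0} = 2
G(11) = mex{1,1,0,0} = 2
G(12) = mex{2,1,1,1} = 0
G(13) = mex{2,2,1,1} = 0
G(14) = mex{0,2,2,2} = 1
G(15) = mex{0,0,2,2} = 1
G(16) = mex{1,0,0,0} = 2
G(17) = mex{1,1,0,0} = 2
G(18) = mex{2,1,1,1} = 0
G(19) = mex{2,2,1,1} = 0
P-positions are exactly the n with G(n) = 0.

0, 1, 6, 7, 12, 13, 18, 19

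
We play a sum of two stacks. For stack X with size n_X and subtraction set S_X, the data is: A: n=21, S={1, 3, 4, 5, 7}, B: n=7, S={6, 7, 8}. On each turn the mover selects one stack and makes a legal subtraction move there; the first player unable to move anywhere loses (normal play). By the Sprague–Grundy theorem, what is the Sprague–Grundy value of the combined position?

2

Stack A, S = {1, 3, 4, 5, 7}:
G(0) = 0
G(1) = mex{0} = 1
G(2) = mex{1} = 0
G(3) = mex{0,0} = 1
G(4) = mex{1,1,0} = 2
G(5) = mex{2,0,1,0} = 3
G(6) = mex{3,1,0,1} = 2
G(7) = mex{2,2,1,0,0} = 3
G(8) = mex{3,3,2,1,1} = 0
G(9) = mex{0,2,3,2,0} = 1
G(10) = mex{1,3,2,3,1} = 0
G(11) = mex{0,0,3,2,2} = 1
G(12) = mex{1,1,0,3,3} = 2
G(13) = mex{2,0,1,0,2} = 3
G(14) = mex{3,1,0,1,3} = 2
G(15) = mex{2,2,1,0,0} = 3
G(16) = mex{3,3,2,1,1} = 0
G(17) = mex{0,2,3,2,0} = 1
G(18) = mex{1,3,2,3,1} = 0
G(19) = mex{0,0,3,2,2} = 1
G(20) = mex{1,1,0,3,3} = 2
G(21) = mex{2,0,1,0,2} = 3
G_A(21) = 3.
Stack B, S = {6, 7, 8}:
n : 0 1 2 3 4 5 6 7
G : 0 0 0 0 0 0 1 1
G_B(7) = 1.
Combined Grundy value = 3 ⊕ 1 = 2.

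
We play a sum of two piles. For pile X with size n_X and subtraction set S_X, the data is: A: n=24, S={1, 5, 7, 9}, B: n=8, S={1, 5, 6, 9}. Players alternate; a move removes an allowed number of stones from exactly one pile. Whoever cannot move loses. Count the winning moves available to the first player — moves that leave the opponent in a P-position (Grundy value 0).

Pile A, S = {1, 5, 7, 9}:
G(0) = 0
G(1) = mex{0} = 1
G(2) = mex{1} = 0
G(3) = mex{0} = 1
G(4) = mex{1} = 0
G(5) = mex{0,0} = 1
G(6) = mex{1,1} = 0
G(7) = mex{0,0,0} = 1
G(8) = mex{1,1,1} = 0
G(9) = mex{0,0,0,0} = 1
G(10) = mex{1,1,1,1} = 0
G(11) = mex{0,0,0,0} = 1
G(12) = mex{1,1,1,1} = 0
G(13) = mex{0,0,0,0} = 1
G(14) = mex{1,1,1,1} = 0
G(15) = mex{0,0,0,0} = 1
G(16) = mex{1,1,1,1} = 0
G(17) = mex{0,0,0,0} = 1
G(18) = mex{1,1,1,1} = 0
G(19) = mex{0,0,0,0} = 1
G(20) = mex{1,1,1,1} = 0
G(21) = mex{0,0,0,0} = 1
G(22) = mex{1,1,1,1} = 0
G(23) = mex{0,0,0,0} = 1
G(24) = mex{1,1,1,1} = 0
G_A(24) = 0.
Pile B, S = {1, 5, 6, 9}:
n : 0 1 2 3 4 5 6 7 8
G : 0 1 0 1 0 1 2 3 2
G_B(8) = 2.
Combined Grundy value = 0 ⊕ 2 = 2.
A winning move leaves total XOR = 0, i.e. changes one component's Grundy value g to g ⊕ X where X is the current total.
Pile A: need g' = 0⊕2 = 2. Options: 24−1→G=1, 24−5→G=1, 24−7→G=1, 24−9→G=1. Hits: 0.
Pile B: need g' = 2⊕2 = 0. Options: 8−1→G=3, 8−5→G=1, 8−6→G=0. Hits: 1.

1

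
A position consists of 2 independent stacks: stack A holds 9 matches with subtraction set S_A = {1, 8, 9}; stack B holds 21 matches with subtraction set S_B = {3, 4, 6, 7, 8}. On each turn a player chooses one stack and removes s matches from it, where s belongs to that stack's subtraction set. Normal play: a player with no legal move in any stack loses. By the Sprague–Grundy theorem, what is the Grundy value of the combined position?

0

Stack A, S = {1, 8, 9}:
n : 0 1 2 3 4 5 6 7 8 9
G : 0 1 0 1 0 1 0 1 2 3
G_A(9) = 3.
Stack B, S = {3, 4, 6, 7, 8}:
n :  0  1  2  3  4  5  6  7  8  9 10 11 12 13 14 15 16 17 18 19 20 21
G :  0  0  0  1  1  1  2  2  2  3  3  0  0  0  1  1  1  2  2  2  3  3
G_B(21) = 3.
Combined Grundy value = 3 ⊕ 3 = 0.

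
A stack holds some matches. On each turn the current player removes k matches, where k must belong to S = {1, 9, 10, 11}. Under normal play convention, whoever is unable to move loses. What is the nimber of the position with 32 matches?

2

G(0) = 0
G(1) = mex{0} = 1
G(2) = mex{1} = 0
G(3) = mex{0} = 1
G(4) = mex{1} = 0
G(5) = mex{0} = 1
G(6) = mex{1} = 0
G(7) = mex{0} = 1
G(8) = mex{1} = 0
G(9) = mex{0,0} = 1
G(10) = mex{1,1,0} = 2
G(11) = mex{2,0,1,0} = 3
G(12) = mex{3,1,0,1} = 2
G(13) = mex{2,0,1,0} = 3
G(14) = mex{3,1,0,1} = 2
G(15) = mex{2,0,1,0} = 3
G(16) = mex{3,1,0,1} = 2
G(17) = mex{2,0,1,0} = 3
G(18) = mex{3,1,0,1} = 2
G(19) = mex{2,2,1,0} = 3
G(20) = mex{3,3,2,1} = 0
G(21) = mex{0,2,3,2} = 1
G(22) = mex{1,3,2,3} = 0
G(23) = mex{0,2,3,2} = 1
G(24) = mex{1,3,2,3} = 0
G(25) = mex{0,2,3,2} = 1
G(26) = mex{1,3,2,3} = 0
G(27) = mex{0,2,3,2} = 1
G(28) = mex{1,3,2,3} = 0
G(29) = mex{0,0,3,2} = 1
G(30) = mex{1,1,0,3} = 2
G(31) = mex{2,0,1,0} = 3
G(32) = mex{3,1,0,1} = 2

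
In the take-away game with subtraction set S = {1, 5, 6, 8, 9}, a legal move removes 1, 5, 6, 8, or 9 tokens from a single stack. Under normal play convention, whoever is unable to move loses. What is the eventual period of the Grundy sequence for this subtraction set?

G(0) = 0
G(1) = mex{0} = 1
G(2) = mex{1} = 0
G(3) = mex{0} = 1
G(4) = mex{1} = 0
G(5) = mex{0,0} = 1
G(6) = mex{1,1,0} = 2
G(7) = mex{2,0,1} = 3
G(8) = mex{3,1,0,0} = 2
G(9) = mex{2,0,1,1,0} = 3
G(10) = mex{3,1,0,0,1} = 2
G(11) = mex{2,2,1,1,0} = 3
G(12) = mex{3,3,2,0,1} = 4
G(13) = mex{4,2,3,1,0} = 5
G(14) = mex{5,3,2,2,1} = 0
G(15) = mex{0,2,3,3,2} = 1
G(16) = mex{1,3,2,2,3} = 0
G(17) = mex{0,4,3,3,2} = 1
G(18) = mex{1,5,4,2,3} = 0
G(19) = mex{0,0,5,3,2} = 1
G(20) = mex{1,1,0,4,3} = 2
G(21) = mex{2,0,1,5,4} = 3
G(22) = mex{3,1,0,0,5} = 2
G(23) = mex{2,0,1,1,0} = 3
G(24) = mex{3,1,0,0,1} = 2
G(25) = mex{2,2,1,1,0} = 3
G(26) = mex{3,3,2,0,1} = 4
G(27) = mex{4,2,3,1,0} = 5
G(28) = mex{5,3,2,2,1} = 0
G(29) = mex{0,2,3,3,2} = 1
G(n+14) = G(n) holds for n = 0,…,8 (a full window of length max(S) = 9), so the sequence is purely periodic with period 14.

14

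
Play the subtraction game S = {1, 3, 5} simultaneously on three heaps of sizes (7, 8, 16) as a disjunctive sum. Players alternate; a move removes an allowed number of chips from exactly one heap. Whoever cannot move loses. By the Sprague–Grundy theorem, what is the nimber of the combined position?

All heaps use S = {1, 3, 5}:
G(0) = 0
G(1) = mex{0} = 1
G(2) = mex{1} = 0
G(3) = mex{0,0} = 1
G(4) = mex{1,1} = 0
G(5) = mex{0,0,0} = 1
G(6) = mex{1,1,1} = 0
G(7) = mex{0,0,0} = 1
G(8) = mex{1,1,1} = 0
G(9) = mex{0,0,0} = 1
G(10) = mex{1,1,1} = 0
G(11) = mex{0,0,0} = 1
G(12) = mex{1,1,1} = 0
G(13) = mex{0,0,0} = 1
G(14) = mex{1,1,1} = 0
G(15) = mex{0,0,0} = 1
G(16) = mex{1,1,1} = 0
Heap A: G(7) = 1.
Heap B: G(8) = 0.
Heap C: G(16) = 0.
Combined Grundy value = 1 ⊕ 0 ⊕ 0 = 1.

1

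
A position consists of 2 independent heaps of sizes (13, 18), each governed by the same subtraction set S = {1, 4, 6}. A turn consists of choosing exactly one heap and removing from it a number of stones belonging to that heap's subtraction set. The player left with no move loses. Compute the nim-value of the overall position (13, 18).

0

All heaps use S = {1, 4, 6}:
G(0) = 0
G(1) = mex{0} = 1
G(2) = mex{1} = 0
G(3) = mex{0} = 1
G(4) = mex{1,0} = 2
G(5) = mex{2,1} = 0
G(6) = mex{0,0,0} = 1
G(7) = mex{1,1,1} = 0
G(8) = mex{0,2,0} = 1
G(9) = mex{1,0,1} = 2
G(10) = mex{2,1,2} = 0
G(11) = mex{0,0,0} = 1
G(12) = mex{1,1,1} = 0
G(13) = mex{0,2,0} = 1
G(14) = mex{1,0,1} = 2
G(15) = mex{2,1,2} = 0
G(16) = mex{0,0,0} = 1
G(17) = mex{1,1,1} = 0
G(18) = mex{0,2,0} = 1
Heap A: G(13) = 1.
Heap B: G(18) = 1.
Combined Grundy value = 1 ⊕ 1 = 0.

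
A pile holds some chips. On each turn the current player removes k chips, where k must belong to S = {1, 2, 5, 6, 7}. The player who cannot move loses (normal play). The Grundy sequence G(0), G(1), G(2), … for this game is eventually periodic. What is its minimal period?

G(0) = 0
G(1) = mex{0} = 1
G(2) = mex{1,0} = 2
G(3) = mex{2,1} = 0
G(4) = mex{0,2} = 1
G(5) = mex{1,0,0} = 2
G(6) = mex{2,1,1,0} = 3
G(7) = mex{3,2,2,1,0} = 4
G(8) = mex{4,3,0,2,1} = 5
G(9) = mex{5,4,1,0,2} = 3
G(10) = mex{3,5,2,1,0} = 4
G(11) = mex{4,3,3,2,1} = 0
G(12) = mex{0,4,4,3,2} = 1
G(13) = mex{1,0,5,4,3} = 2
G(14) = mex{2,1,3,5,4} = 0
G(15) = mex{0,2,4,3,5} = 1
G(16) = mex{1,0,0,4,3} = 2
G(17) = mex{2,1,1,0,4} = 3
G(18) = mex{3,2,2,1,0} = 4
G(19) = mex{4,3,0,2,1} = 5
G(20) = mex{5,4,1,0,2} = 3
G(21) = mex{3,5,2,1,0} = 4
G(22) = mex{4,3,3,2,1} = 0
G(23) = mex{0,4,4,3,2} = 1
G(n+11) = G(n) holds for n = 0,…,6 (a full window of length max(S) = 7), so the sequence is purely periodic with period 11.

11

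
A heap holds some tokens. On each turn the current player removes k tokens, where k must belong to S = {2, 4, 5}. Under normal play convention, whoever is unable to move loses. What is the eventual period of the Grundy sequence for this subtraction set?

n :  0  1  2  3  4  5  6  7  8  9 10 11 12 13 14 15
G :  0  0  1  1  2  2  3  0  0  1  1  2  2  3  0  0
G(n+7) = G(n) holds for n = 0,…,4 (a full window of length max(S) = 5), so the sequence is purely periodic with period 7.

7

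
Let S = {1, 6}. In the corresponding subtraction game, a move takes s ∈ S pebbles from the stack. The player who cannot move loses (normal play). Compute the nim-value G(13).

G(0) = 0
G(1) = mex{0} = 1
G(2) = mex{1} = 0
G(3) = mex{0} = 1
G(4) = mex{1} = 0
G(5) = mex{0} = 1
G(6) = mex{1,0} = 2
G(7) = mex{2,1} = 0
G(8) = mex{0,0} = 1
G(9) = mex{1,1} = 0
G(10) = mex{0,0} = 1
G(11) = mex{1,1} = 0
G(12) = mex{0,2} = 1
G(13) = mex{1,0} = 2

2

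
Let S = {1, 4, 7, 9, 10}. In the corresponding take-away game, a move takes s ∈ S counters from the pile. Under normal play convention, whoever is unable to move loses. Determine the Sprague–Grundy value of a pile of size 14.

1

n :  0  1  2  3  4  5  6  7  8  9 10 11 12 13 14
G :  0  1  0  1  2  0  1  2  0  1  2  3  2  0  1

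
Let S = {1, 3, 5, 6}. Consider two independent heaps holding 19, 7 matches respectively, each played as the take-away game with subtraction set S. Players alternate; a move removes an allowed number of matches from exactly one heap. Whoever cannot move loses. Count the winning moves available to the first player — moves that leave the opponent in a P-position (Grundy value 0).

2

All heaps use S = {1, 3, 5, 6}:
G(0) = 0
G(1) = mex{0} = 1
G(2) = mex{1} = 0
G(3) = mex{0,0} = 1
G(4) = mex{1,1} = 0
G(5) = mex{0,0,0} = 1
G(6) = mex{1,1,1,0} = 2
G(7) = mex{2,0,0,1} = 3
G(8) = mex{3,1,1,0} = 2
G(9) = mex{2,2,0,1} = 3
G(10) = mex{3,3,1,0} = 2
G(11) = mex{2,2,2,1} = 0
G(12) = mex{0,3,3,2} = 1
G(13) = mex{1,2,2,3} = 0
G(14) = mex{0,0,3,2} = 1
G(15) = mex{1,1,2,3} = 0
G(16) = mex{0,0,0,2} = 1
G(17) = mex{1,1,1,0} = 2
G(18) = mex{2,0,0,1} = 3
G(19) = mex{3,1,1,0} = 2
Heap A: G(19) = 2.
Heap B: G(7) = 3.
Combined Grundy value = 2 ⊕ 3 = 1.
A winning move leaves total XOR = 0, i.e. changes one component's Grundy value g to g ⊕ X where X is the current total.
Heap A: need g' = 2⊕1 = 3. Options: 19−1→G=3, 19−3→G=1, 19−5→G=1, 19−6→G=0. Hits: 1.
Heap B: need g' = 3⊕1 = 2. Options: 7−1→G=2, 7−3→G=0, 7−5→G=0, 7−6→G=1. Hits: 1.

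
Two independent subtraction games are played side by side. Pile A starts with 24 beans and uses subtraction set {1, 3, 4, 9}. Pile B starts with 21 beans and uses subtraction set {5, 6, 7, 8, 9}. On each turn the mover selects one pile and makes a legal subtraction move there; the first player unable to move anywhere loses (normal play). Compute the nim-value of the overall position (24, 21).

1

Pile A, S = {1, 3, 4, 9}:
n :  0  1  2  3  4  5  6  7  8  9 10 11 12 13 14 15 16 17 18 19 20 21 22 23 24
G :  0  1  0  1  2  3  2  0  1  4  3  2  0  1  0  1  2  3  2  0  1  4  3  2  0
G_A(24) = 0.
Pile B, S = {5, 6, 7, 8, 9}:
G(0) = 0
G(1) = mex{} = 0
G(2) = mex{} = 0
G(3) = mex{} = 0
G(4) = mex{} = 0
G(5) = mex{0} = 1
G(6) = mex{0,0} = 1
G(7) = mex{0,0,0} = 1
G(8) = mex{0,0,0,0} = 1
G(9) = mex{0,0,0,0,0} = 1
G(10) = mex{1,0,0,0,0} = 2
G(11) = mex{1,1,0,0,0} = 2
G(12) = mex{1,1,1,0,0} = 2
G(13) = mex{1,1,1,1,0} = 2
G(14) = mex{1,1,1,1,1} = 0
G(15) = mex{2,1,1,1,1} = 0
G(16) = mex{2,2,1,1,1} = 0
G(17) = mex{2,2,2,1,1} = 0
G(18) = mex{2,2,2,2,1} = 0
G(19) = mex{0,2,2,2,2} = 1
G(20) = mex{0,0,2,2,2} = 1
G(21) = mex{0,0,0,2,2} = 1
G_B(21) = 1.
Combined Grundy value = 0 ⊕ 1 = 1.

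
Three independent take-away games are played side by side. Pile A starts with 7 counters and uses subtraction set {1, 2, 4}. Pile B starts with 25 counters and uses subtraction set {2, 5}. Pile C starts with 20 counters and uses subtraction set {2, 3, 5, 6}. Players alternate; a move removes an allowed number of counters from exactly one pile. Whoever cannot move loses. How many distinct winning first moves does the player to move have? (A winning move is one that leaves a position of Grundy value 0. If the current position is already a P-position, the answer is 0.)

2

Pile A, S = {1, 2, 4}:
G(0) = 0
G(1) = mex{0} = 1
G(2) = mex{1,0} = 2
G(3) = mex{2,1} = 0
G(4) = mex{0,2,0} = 1
G(5) = mex{1,0,1} = 2
G(6) = mex{2,1,2} = 0
G(7) = mex{0,2,0} = 1
G_A(7) = 1.
Pile B, S = {2, 5}:
n :  0  1  2  3  4  5  6  7  8  9 10 11 12 13 14 15 16 17 18 19 20 21 22 23 24 25
G :  0  0  1  1  0  2  1  0  0  1  1  0  2  1  0  0  1  1  0  2  1  0  0  1  1  0
G_B(25) = 0.
Pile C, S = {2, 3, 5, 6}:
G(0) = 0
G(1) = mex{} = 0
G(2) = mex{0} = 1
G(3) = mex{0,0} = 1
G(4) = mex{1,0} = 2
G(5) = mex{1,1,0} = 2
G(6) = mex{2,1,0,0} = 3
G(7) = mex{2,2,1,0} = 3
G(8) = mex{3,2,1,1} = 0
G(9) = mex{3,3,2,1} = 0
G(10) = mex{0,3,2,2} = 1
G(11) = mex{0,0,3,2} = 1
G(12) = mex{1,0,3,3} = 2
G(13) = mex{1,1,0,3} = 2
G(14) = mex{2,1,0,0} = 3
G(15) = mex{2,2,1,0} = 3
G(16) = mex{3,2,1,1} = 0
G(17) = mex{3,3,2,1} = 0
G(18) = mex{0,3,2,2} = 1
G(19) = mex{0,0,3,2} = 1
G(20) = mex{1,0,3,3} = 2
G_C(20) = 2.
Combined Grundy value = 1 ⊕ 0 ⊕ 2 = 3.
A winning move leaves total XOR = 0, i.e. changes one component's Grundy value g to g ⊕ X where X is the current total.
Pile A: need g' = 1⊕3 = 2. Options: 7−1→G=0, 7−2→G=2, 7−4→G=0. Hits: 1.
Pile B: need g' = 0⊕3 = 3. Options: 25−2→G=1, 25−5→G=1. Hits: 0.
Pile C: need g' = 2⊕3 = 1. Options: 20−2→G=1, 20−3→G=0, 20−5→G=3, 20−6→G=3. Hits: 1.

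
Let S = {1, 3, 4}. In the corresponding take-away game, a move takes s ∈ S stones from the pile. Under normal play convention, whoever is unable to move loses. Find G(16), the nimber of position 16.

n :  0  1  2  3  4  5  6  7  8  9 10 11 12 13 14 15 16
G :  0  1  0  1  2  3  2  0  1  0  1  2  3  2  0  1  0

0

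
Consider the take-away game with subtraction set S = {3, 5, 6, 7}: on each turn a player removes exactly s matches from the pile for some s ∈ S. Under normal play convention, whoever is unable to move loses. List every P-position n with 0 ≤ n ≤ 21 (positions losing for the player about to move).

n :  0  1  2  3  4  5  6  7  8  9 10 11 12 13 14 15 16 17 18 19 20 21
G :  0  0  0  1  1  1  2  2  2  3  0  0  0  1  1  1  2  2  2  3  0  0
P-positions are exactly the n with G(n) = 0.

0, 1, 2, 10, 11, 12, 20, 21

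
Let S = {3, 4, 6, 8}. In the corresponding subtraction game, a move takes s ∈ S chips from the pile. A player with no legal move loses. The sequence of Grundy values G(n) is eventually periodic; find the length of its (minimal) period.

11

n :  0  1  2  3  4  5  6  7  8  9 10 11 12 13 14 15 16 17 18 19 20 21 22 23
G :  0  0  0  1  1  1  2  2  2  3  3  0  0  0  1  1  1  2  2  2  3  3  0  0
G(n+11) = G(n) holds for n = 0,…,7 (a full window of length max(S) = 8), so the sequence is purely periodic with period 11.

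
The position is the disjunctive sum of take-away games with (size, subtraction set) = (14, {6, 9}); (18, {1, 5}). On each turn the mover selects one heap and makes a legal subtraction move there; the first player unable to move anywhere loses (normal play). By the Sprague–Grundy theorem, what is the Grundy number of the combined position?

2

Heap A, S = {6, 9}:
n :  0  1  2  3  4  5  6  7  8  9 10 11 12 13 14
G :  0  0  0  0  0  0  1  1  1  1  1  1  2  2  2
G_A(14) = 2.
Heap B, S = {1, 5}:
G(0) = 0
G(1) = mex{0} = 1
G(2) = mex{1} = 0
G(3) = mex{0} = 1
G(4) = mex{1} = 0
G(5) = mex{0,0} = 1
G(6) = mex{1,1} = 0
G(7) = mex{0,0} = 1
G(8) = mex{1,1} = 0
G(9) = mex{0,0} = 1
G(10) = mex{1,1} = 0
G(11) = mex{0,0} = 1
G(12) = mex{1,1} = 0
G(13) = mex{0,0} = 1
G(14) = mex{1,1} = 0
G(15) = mex{0,0} = 1
G(16) = mex{1,1} = 0
G(17) = mex{0,0} = 1
G(18) = mex{1,1} = 0
G_B(18) = 0.
Combined Grundy value = 2 ⊕ 0 = 2.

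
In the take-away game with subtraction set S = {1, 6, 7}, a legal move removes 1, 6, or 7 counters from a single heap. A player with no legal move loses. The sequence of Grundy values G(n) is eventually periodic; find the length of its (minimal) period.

n :  0  1  2  3  4  5  6  7  8  9 10 11 12 13 14 15 16 17 18 19 20 21 22 23 24 25
G :  0  1  0  1  0  1  2  3  2  3  2  3  0  1  0  1  0  1  2  3  2  3  2  3  0  1
G(n+12) = G(n) holds for n = 0,…,6 (a full window of length max(S) = 7), so the sequence is purely periodic with period 12.

12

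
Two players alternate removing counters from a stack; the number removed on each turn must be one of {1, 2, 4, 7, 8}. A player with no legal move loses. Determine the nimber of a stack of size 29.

G(0) = 0
G(1) = mex{0} = 1
G(2) = mex{1,0} = 2
G(3) = mex{2,1} = 0
G(4) = mex{0,2,0} = 1
G(5) = mex{1,0,1} = 2
G(6) = mex{2,1,2} = 0
G(7) = mex{0,2,0,0} = 1
G(8) = mex{1,0,1,1,0} = 2
G(9) = mex{2,1,2,2,1} = 0
G(10) = mex{0,2,0,0,2} = 1
G(11) = mex{1,0,1,1,0} = 2
G(12) = mex{2,1,2,2,1} = 0
G(13) = mex{0,2,0,0,2} = 1
G(14) = mex{1,0,1,1,0} = 2
G(15) = mex{2,1,2,2,1} = 0
G(16) = mex{0,2,0,0,2} = 1
G(17) = mex{1,0,1,1,0} = 2
G(18) = mex{2,1,2,2,1} = 0
G(19) = mex{0,2,0,0,2} = 1
G(20) = mex{1,0,1,1,0} = 2
G(21) = mex{2,1,2,2,1} = 0
G(22) = mex{0,2,0,0,2} = 1
G(23) = mex{1,0,1,1,0} = 2
G(24) = mex{2,1,2,2,1} = 0
G(25) = mex{0,2,0,0,2} = 1
G(26) = mex{1,0,1,1,0} = 2
G(27) = mex{2,1,2,2,1} = 0
G(28) = mex{0,2,0,0,2} = 1
G(29) = mex{1,0,1,1,0} = 2

2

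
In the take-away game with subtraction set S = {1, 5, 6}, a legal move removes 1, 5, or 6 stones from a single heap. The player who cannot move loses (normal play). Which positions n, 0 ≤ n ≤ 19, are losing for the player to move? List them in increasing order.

0, 2, 4, 11, 13, 15

n :  0  1  2  3  4  5  6  7  8  9 10 11 12 13 14 15 16 17 18 19
G :  0  1  0  1  0  1  2  3  2  3  2  0  1  0  1  0  1  2  3  2
P-positions are exactly the n with G(n) = 0.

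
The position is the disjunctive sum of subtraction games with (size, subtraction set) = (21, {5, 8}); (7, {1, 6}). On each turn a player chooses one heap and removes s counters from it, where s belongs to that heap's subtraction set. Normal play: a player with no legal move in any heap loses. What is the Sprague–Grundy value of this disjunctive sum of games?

1

Heap A, S = {5, 8}:
n :  0  1  2  3  4  5  6  7  8  9 10 11 12 13 14 15 16 17 18 19 20 21
G :  0  0  0  0  0  1  1  1  1  1  2  2  2  0  0  0  0  0  1  1  1  1
G_A(21) = 1.
Heap B, S = {1, 6}:
n : 0 1 2 3 4 5 6 7
G : 0 1 0 1 0 1 2 0
G_B(7) = 0.
Combined Grundy value = 1 ⊕ 0 = 1.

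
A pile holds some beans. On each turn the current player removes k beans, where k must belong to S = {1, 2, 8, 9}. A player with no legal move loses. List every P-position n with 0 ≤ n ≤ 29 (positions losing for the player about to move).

n :  0  1  2  3  4  5  6  7  8  9 10 11 12 13 14 15 16 17 18 19 20 21 22 23 24 25 26 27 28 29
G :  0  1  2  0  1  2  0  1  2  3  0  1  2  0  1  2  0  1  2  3  0  1  2  0  1  2  0  1  2  3
P-positions are exactly the n with G(n) = 0.

0, 3, 6, 10, 13, 16, 20, 23, 26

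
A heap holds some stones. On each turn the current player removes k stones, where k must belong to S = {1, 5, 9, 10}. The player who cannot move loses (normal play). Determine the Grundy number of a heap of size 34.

3

n :  0  1  2  3  4  5  6  7  8  9 10 11 12 13 14 15 16 17 18 19 20 21 22 23 24 25 26 27 28 29 30 31 32 33 34
G :  0  1  0  1  0  1  0  1  0  1  2  3  2  3  2  3  2  3  2  0  1  0  1  0  1  0  1  0  1  2  3  2  3  2  3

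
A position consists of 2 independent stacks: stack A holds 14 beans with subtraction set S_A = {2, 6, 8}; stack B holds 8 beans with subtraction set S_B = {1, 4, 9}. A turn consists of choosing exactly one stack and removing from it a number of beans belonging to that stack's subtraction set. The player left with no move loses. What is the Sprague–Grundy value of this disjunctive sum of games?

1

Stack A, S = {2, 6, 8}:
G(0) = 0
G(1) = mex{} = 0
G(2) = mex{0} = 1
G(3) = mex{0} = 1
G(4) = mex{1} = 0
G(5) = mex{1} = 0
G(6) = mex{0,0} = 1
G(7) = mex{0,0} = 1
G(8) = mex{1,1,0} = 2
G(9) = mex{1,1,0} = 2
G(10) = mex{2,0,1} = 3
G(11) = mex{2,0,1} = 3
G(12) = mex{3,1,0} = 2
G(13) = mex{3,1,0} = 2
G(14) = mex{2,2,1} = 0
G_A(14) = 0.
Stack B, S = {1, 4, 9}:
n : 0 1 2 3 4 5 6 7 8
G : 0 1 0 1 2 0 1 0 1
G_B(8) = 1.
Combined Grundy value = 0 ⊕ 1 = 1.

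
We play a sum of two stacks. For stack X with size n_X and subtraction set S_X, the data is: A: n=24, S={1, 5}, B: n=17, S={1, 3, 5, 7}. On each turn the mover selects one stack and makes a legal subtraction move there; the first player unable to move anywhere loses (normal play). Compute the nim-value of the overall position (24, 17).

1

Stack A, S = {1, 5}:
n :  0  1  2  3  4  5  6  7  8  9 10 11 12 13 14 15 16 17 18 19 20 21 22 23 24
G :  0  1  0  1  0  1  0  1  0  1  0  1  0  1  0  1  0  1  0  1  0  1  0  1  0
G_A(24) = 0.
Stack B, S = {1, 3, 5, 7}:
n :  0  1  2  3  4  5  6  7  8  9 10 11 12 13 14 15 16 17
G :  0  1  0  1  0  1  0  1  0  1  0  1  0  1  0  1  0  1
G_B(17) = 1.
Combined Grundy value = 0 ⊕ 1 = 1.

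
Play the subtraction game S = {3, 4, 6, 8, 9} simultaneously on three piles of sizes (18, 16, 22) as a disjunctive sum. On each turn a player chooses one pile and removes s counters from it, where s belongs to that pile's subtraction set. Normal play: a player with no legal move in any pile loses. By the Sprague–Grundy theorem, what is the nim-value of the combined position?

All piles use S = {3, 4, 6, 8, 9}:
G(0) = 0
G(1) = mex{} = 0
G(2) = mex{} = 0
G(3) = mex{0} = 1
G(4) = mex{0,0} = 1
G(5) = mex{0,0} = 1
G(6) = mex{1,0,0} = 2
G(7) = mex{1,1,0} = 2
G(8) = mex{1,1,0,0} = 2
G(9) = mex{2,1,1,0,0} = 3
G(10) = mex{2,2,1,0,0} = 3
G(11) = mex{2,2,1,1,0} = 3
G(12) = mex{3,2,2,1,1} = 0
G(13) = mex{3,3,2,1,1} = 0
G(14) = mex{3,3,2,2,1} = 0
G(15) = mex{0,3,3,2,2} = 1
G(16) = mex{0,0,3,2,2} = 1
G(17) = mex{0,0,3,3,2} = 1
G(18) = mex{1,0,0,3,3} = 2
G(19) = mex{1,1,0,3,3} = 2
G(20) = mex{1,1,0,0,3} = 2
G(21) = mex{2,1,1,0,0} = 3
G(22) = mex{2,2,1,0,0} = 3
Pile A: G(18) = 2.
Pile B: G(16) = 1.
Pile C: G(22) = 3.
Combined Grundy value = 2 ⊕ 1 ⊕ 3 = 0.

0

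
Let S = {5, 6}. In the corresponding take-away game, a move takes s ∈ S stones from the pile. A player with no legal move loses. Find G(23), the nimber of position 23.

n :  0  1  2  3  4  5  6  7  8  9 10 11 12 13 14 15 16 17 18 19 20 21 22 23
G :  0  0  0  0  0  1  1  1  1  1  2  0  0  0  0  0  1  1  1  1  1  2  0  0

0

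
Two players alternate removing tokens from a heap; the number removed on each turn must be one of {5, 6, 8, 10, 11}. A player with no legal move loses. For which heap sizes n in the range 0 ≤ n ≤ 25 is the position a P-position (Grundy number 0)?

n :  0  1  2  3  4  5  6  7  8  9 10 11 12 13 14 15 16 17 18 19 20 21 22 23 24 25
G :  0  0  0  0  0  1  1  1  1  1  2  2  2  2  2  3  0  0  0  0  0  1  1  1  1  1
P-positions are exactly the n with G(n) = 0.

0, 1, 2, 3, 4, 16, 17, 18, 19, 20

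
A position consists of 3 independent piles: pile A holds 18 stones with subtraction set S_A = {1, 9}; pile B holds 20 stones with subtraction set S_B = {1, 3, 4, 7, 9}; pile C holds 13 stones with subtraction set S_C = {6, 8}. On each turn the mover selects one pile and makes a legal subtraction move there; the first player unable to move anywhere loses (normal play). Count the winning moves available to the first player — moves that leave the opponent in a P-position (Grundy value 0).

0

Pile A, S = {1, 9}:
G(0) = 0
G(1) = mex{0} = 1
G(2) = mex{1} = 0
G(3) = mex{0} = 1
G(4) = mex{1} = 0
G(5) = mex{0} = 1
G(6) = mex{1} = 0
G(7) = mex{0} = 1
G(8) = mex{1} = 0
G(9) = mex{0,0} = 1
G(10) = mex{1,1} = 0
G(11) = mex{0,0} = 1
G(12) = mex{1,1} = 0
G(13) = mex{0,0} = 1
G(14) = mex{1,1} = 0
G(15) = mex{0,0} = 1
G(16) = mex{1,1} = 0
G(17) = mex{0,0} = 1
G(18) = mex{1,1} = 0
G_A(18) = 0.
Pile B, S = {1, 3, 4, 7, 9}:
G(0) = 0
G(1) = mex{0} = 1
G(2) = mex{1} = 0
G(3) = mex{0,0} = 1
G(4) = mex{1,1,0} = 2
G(5) = mex{2,0,1} = 3
G(6) = mex{3,1,0} = 2
G(7) = mex{2,2,1,0} = 3
G(8) = mex{3,3,2,1} = 0
G(9) = mex{0,2,3,0,0} = 1
G(10) = mex{1,3,2,1,1} = 0
G(11) = mex{0,0,3,2,0} = 1
G(12) = mex{1,1,0,3,1} = 2
G(13) = mex{2,0,1,2,2} = 3
G(14) = mex{3,1,0,3,3} = 2
G(15) = mex{2,2,1,0,2} = 3
G(16) = mex{3,3,2,1,3} = 0
G(17) = mex{0,2,3,0,0} = 1
G(18) = mex{1,3,2,1,1} = 0
G(19) = mex{0,0,3,2,0} = 1
G(20) = mex{1,1,0,3,1} = 2
G_B(20) = 2.
Pile C, S = {6, 8}:
n :  0  1  2  3  4  5  6  7  8  9 10 11 12 13
G :  0  0  0  0  0  0  1  1  1  1  1  1  2  2
G_C(13) = 2.
Combined Grundy value = 0 ⊕ 2 ⊕ 2 = 0.
A winning move leaves total XOR = 0, i.e. changes one component's Grundy value g to g ⊕ X where X is the current total.
Pile A: target g' = 0⊕0 = 0, but every legal move changes the Grundy value (mex property), so 0 moves.
Pile B: target g' = 2⊕0 = 2, but every legal move changes the Grundy value (mex property), so 0 moves.
Pile C: target g' = 2⊕0 = 2, but every legal move changes the Grundy value (mex property), so 0 moves.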